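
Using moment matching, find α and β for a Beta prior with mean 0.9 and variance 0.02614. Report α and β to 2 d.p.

By moment matching, α+β = μ(1−μ)/σ² − 1 = (0.9·0.1)/0.02614 − 1 = 3.4430 − 1 = 2.4430.
Since α/(α+β) = μ, α = 0.9·2.4430 = 2.20 and β = 0.1·2.4430 = 0.24.

α = 2.20, β = 0.24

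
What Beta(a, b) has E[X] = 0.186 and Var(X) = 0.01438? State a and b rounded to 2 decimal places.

a = 1.77, b = 7.76

By moment matching, a+b = μ(1−μ)/σ² − 1 = (0.186·0.814)/0.01438 − 1 = 10.5288 − 1 = 9.5288.
Since a/(a+b) = μ, a = 0.186·9.5288 = 1.77 and b = 0.814·9.5288 = 7.76.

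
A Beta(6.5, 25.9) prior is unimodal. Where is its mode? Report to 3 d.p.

The density x^(α−1)(1−x)^(β−1) is maximised at (α−1)/(α+β−2) = 5.5/30.4 = 0.181.

0.181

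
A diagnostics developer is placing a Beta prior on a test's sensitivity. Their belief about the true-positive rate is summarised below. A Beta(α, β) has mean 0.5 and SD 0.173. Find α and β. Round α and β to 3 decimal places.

α = 3.677, β = 3.677

σ² = 0.173² = 0.029929.
With s = α+β, Var = μ(1−μ)/(s+1), so s+1 = (0.5×0.5)/0.029929 = 8.3531 and s = 7.3531.
α = μs = 3.677, β = (1−μ)s = 3.677.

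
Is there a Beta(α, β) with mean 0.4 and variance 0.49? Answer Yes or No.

No

A Beta with mean μ has variance μ(1−μ)/(α+β+1) < μ(1−μ).
Here μ(1−μ) = 0.4×0.6 = 0.24, and 0.49 ≥ 0.24.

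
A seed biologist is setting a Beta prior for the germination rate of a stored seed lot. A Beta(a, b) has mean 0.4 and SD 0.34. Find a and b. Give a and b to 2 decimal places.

Variance = 0.34² = 0.1156. The moment-matching identity a+b = μ(1−μ)/Var − 1 gives
a+b = 0.24/0.1156 − 1 = 1.0761, so a = μ·1.0761 = 0.43 and b = (1−μ)·1.0761 = 0.65.

a = 0.43, b = 0.65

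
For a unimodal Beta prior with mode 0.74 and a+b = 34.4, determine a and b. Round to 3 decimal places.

a = 24.976, b = 9.424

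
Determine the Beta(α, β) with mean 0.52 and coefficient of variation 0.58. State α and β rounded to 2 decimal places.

Var = (CV·μ)² = (0.58×0.52)² = 0.090963.
α+β = μ(1−μ)/Var − 1 = 0.2496/0.090963 − 1 = 1.7440.
Thus α = 0.52·1.7440 = 0.91 and β = 0.48·1.7440 = 0.84.

α = 0.91, β = 0.84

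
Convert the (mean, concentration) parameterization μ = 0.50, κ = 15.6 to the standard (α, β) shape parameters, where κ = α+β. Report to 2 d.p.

Split κ in proportion μ : (1−μ): α = 0.50·15.6 = 7.80, β = 15.6 − 7.80 = 7.80.

α = 7.80, β = 7.80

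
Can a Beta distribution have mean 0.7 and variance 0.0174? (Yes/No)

Yes

For any Beta, Var(X) < E[X]·(1−E[X]).
Here μ(1−μ) = 0.7×0.3 = 0.21, and 0.0174 < 0.21.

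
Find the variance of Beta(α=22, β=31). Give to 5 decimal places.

α+β = 53 and αβ = 682, so Var = αβ/[(α+β)²(α+β+1)] = 682/151686 = 0.00450.

0.00450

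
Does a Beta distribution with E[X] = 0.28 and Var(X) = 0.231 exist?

For any Beta, Var(X) < E[X]·(1−E[X]).
Here μ(1−μ) = 0.28×0.72 = 0.2016, and 0.231 ≥ 0.2016.

No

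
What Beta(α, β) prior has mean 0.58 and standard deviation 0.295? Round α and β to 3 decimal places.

α = 1.044, β = 0.756

Variance = 0.295² = 0.087025. The moment-matching identity α+β = μ(1−μ)/Var − 1 gives
α+β = 0.2436/0.087025 − 1 = 1.7992, so α = μ·1.7992 = 1.044 and β = (1−μ)·1.7992 = 0.756.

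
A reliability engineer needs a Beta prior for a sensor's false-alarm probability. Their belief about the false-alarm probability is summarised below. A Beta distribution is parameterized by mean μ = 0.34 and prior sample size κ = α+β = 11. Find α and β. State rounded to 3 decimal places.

Split κ in proportion μ : (1−μ): α = 0.34·11 = 3.740, β = 11 − 3.740 = 7.260.

α = 3.740, β = 7.260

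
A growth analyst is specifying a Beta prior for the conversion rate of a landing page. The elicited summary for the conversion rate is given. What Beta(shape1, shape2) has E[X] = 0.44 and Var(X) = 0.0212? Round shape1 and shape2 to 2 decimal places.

shape1 = 4.67, shape2 = 5.95

By moment matching, shape1+shape2 = μ(1−μ)/σ² − 1 = (0.44·0.56)/0.0212 − 1 = 11.6226 − 1 = 10.6226.
Since shape1/(shape1+shape2) = μ, shape1 = 0.44·10.6226 = 4.67 and shape2 = 0.56·10.6226 = 5.95.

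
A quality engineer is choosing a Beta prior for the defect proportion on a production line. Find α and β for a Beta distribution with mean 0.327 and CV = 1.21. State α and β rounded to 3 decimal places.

α = 0.133, β = 0.273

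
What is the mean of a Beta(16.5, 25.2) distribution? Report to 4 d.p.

The Beta mean is α/(α+β) = 16.5/(16.5+25.2) = 0.3957.

0.3957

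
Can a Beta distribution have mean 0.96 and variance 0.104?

No

The Beta variance bound is σ² < μ(1−μ).
Here μ(1−μ) = 0.96×0.04 = 0.0384, and 0.104 ≥ 0.0384.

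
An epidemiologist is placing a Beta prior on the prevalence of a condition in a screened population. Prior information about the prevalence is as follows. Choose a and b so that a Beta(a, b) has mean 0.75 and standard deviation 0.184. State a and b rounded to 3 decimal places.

First σ² = 0.033856. Setting a = μn, b = (1−μ)n with n = a+b,
μ(1−μ)/(n+1) = 0.033856 ⇒ n+1 = 0.1875/0.033856 = 5.5382 ⇒ n = 4.5382.
Hence a = 0.75×4.5382 = 3.404, b = 0.25×4.5382 = 1.135.

a = 3.404, b = 1.135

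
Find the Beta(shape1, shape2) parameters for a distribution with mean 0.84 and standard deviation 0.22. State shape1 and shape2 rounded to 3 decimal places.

shape1 = 1.493, shape2 = 0.284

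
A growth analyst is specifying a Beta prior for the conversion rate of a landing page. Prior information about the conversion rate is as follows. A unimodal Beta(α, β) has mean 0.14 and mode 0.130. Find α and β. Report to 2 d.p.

α = 10.36, β = 63.64

With s = α+β: μ = α/s and mode = (α−1)/(s−2). Eliminating α = μs,
μs − 1 = m(s−2) ⇒ s(μ−m) = 1−2m ⇒ s = 0.740/0.010 = 74.0000.
So α = μs = 10.36, β = (1−μ)s = 63.64.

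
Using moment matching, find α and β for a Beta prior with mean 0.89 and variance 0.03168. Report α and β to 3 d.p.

α = 1.860, β = 0.230

Write ν = α+β; then α = μν and Var = μ(1−μ)/(ν+1).
ν = μ(1−μ)/Var − 1 = 0.0979/0.03168 − 1 = 2.0903.
α = 0.89·2.0903 = 1.860, β = 0.11·2.0903 = 0.230.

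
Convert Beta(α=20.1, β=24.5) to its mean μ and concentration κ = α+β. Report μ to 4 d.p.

μ = 0.4507, κ = 44.6

κ = α+β = 20.1+24.5 = 44.6; μ = α/κ = 20.1/44.6 = 0.4507.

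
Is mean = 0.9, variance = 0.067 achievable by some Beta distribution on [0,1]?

Yes

For any Beta, Var(X) < E[X]·(1−E[X]).
Here μ(1−μ) = 0.9×0.1 = 0.09, and 0.067 < 0.09.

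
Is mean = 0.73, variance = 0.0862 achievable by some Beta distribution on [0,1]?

A Beta with mean μ has variance μ(1−μ)/(α+β+1) < μ(1−μ).
Here μ(1−μ) = 0.73×0.27 = 0.1971, and 0.0862 < 0.1971.

Yes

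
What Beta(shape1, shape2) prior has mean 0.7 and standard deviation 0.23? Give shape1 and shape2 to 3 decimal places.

shape1 = 2.079, shape2 = 0.891

First σ² = 0.0529. Setting shape1 = μn, shape2 = (1−μ)n with n = shape1+shape2,
μ(1−μ)/(n+1) = 0.0529 ⇒ n+1 = 0.21/0.0529 = 3.9698 ⇒ n = 2.9698.
Hence shape1 = 0.7×2.9698 = 2.079, shape2 = 0.3×2.9698 = 0.891.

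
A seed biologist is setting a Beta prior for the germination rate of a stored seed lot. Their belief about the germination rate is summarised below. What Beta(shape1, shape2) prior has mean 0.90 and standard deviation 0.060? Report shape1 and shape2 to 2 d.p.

σ² = 0.060² = 0.003600.
With s = shape1+shape2, Var = μ(1−μ)/(s+1), so s+1 = (0.90×0.10)/0.003600 = 25.0000 and s = 24.0000.
shape1 = μs = 21.60, shape2 = (1−μ)s = 2.40.

shape1 = 21.60, shape2 = 2.40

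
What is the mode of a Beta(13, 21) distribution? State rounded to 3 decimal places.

With α,β > 1, mode = (α−1)/(α+β−2) = 12/32 = 0.375.

0.375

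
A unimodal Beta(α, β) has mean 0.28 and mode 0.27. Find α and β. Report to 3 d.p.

α = 12.880, β = 33.120

With s = α+β: μ = α/s and mode = (α−1)/(s−2). Eliminating α = μs,
μs − 1 = m(s−2) ⇒ s(μ−m) = 1−2m ⇒ s = 0.46/0.01 = 46.0000.
So α = μs = 12.880, β = (1−μ)s = 33.120.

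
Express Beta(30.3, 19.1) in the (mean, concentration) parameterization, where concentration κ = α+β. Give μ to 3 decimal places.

κ = α+β = 30.3+19.1 = 49.4; μ = α/κ = 30.3/49.4 = 0.613.

μ = 0.613, κ = 49.4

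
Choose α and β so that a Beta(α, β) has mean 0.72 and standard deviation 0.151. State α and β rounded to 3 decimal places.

α = 5.646, β = 2.196

First σ² = 0.022801. Setting α = μn, β = (1−μ)n with n = α+β,
μ(1−μ)/(n+1) = 0.022801 ⇒ n+1 = 0.2016/0.022801 = 8.8417 ⇒ n = 7.8417.
Hence α = 0.72×7.8417 = 5.646, β = 0.28×7.8417 = 2.196.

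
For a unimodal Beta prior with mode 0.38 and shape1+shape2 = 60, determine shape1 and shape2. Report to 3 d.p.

Mode = (shape1−1)/(κ−2) with κ = shape1+shape2, so shape1−1 = 0.38·58 = 22.040.
shape1 = 23.040; shape2 = κ − shape1 = 36.960.

shape1 = 23.040, shape2 = 36.960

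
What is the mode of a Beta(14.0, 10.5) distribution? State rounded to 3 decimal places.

0.578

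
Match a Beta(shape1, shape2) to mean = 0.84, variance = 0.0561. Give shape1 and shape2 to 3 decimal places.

Let s = shape1+shape2. The Beta variance is μ(1−μ)/(s+1).
So s+1 = μ(1−μ)/σ² = (0.84×0.16)/0.0561 = 0.1344/0.0561 = 2.3957, giving s = 1.3957.
Then shape1 = μs = 0.84×1.3957 = 1.172 and shape2 = (1−μ)s = 0.16×1.3957 = 0.223.

shape1 = 1.172, shape2 = 0.223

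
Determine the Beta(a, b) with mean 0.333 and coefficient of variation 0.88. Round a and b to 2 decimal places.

a = 0.53, b = 1.06

Var = (CV·μ)² = (0.88×0.333)² = 0.085872.
a+b = μ(1−μ)/Var − 1 = 0.222111/0.085872 − 1 = 1.5865.
Thus a = 0.333·1.5865 = 0.53 and b = 0.667·1.5865 = 1.06.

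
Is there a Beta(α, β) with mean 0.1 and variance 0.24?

A Beta with mean μ has variance μ(1−μ)/(α+β+1) < μ(1−μ).
Here μ(1−μ) = 0.1×0.9 = 0.09, and 0.24 ≥ 0.09.

No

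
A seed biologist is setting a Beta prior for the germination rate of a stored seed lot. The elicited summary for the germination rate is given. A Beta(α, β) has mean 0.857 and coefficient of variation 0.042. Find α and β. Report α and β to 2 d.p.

Var = (CV·μ)² = (0.042×0.857)² = 0.001296.
α+β = μ(1−μ)/Var − 1 = 0.122551/0.001296 − 1 = 93.5925.
Thus α = 0.857·93.5925 = 80.21 and β = 0.143·93.5925 = 13.38.

α = 80.21, β = 13.38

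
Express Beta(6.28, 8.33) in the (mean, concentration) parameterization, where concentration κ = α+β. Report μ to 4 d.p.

μ = 0.4298, κ = 14.61

κ = α+β = 6.28+8.33 = 14.61; μ = α/κ = 6.28/14.61 = 0.4298.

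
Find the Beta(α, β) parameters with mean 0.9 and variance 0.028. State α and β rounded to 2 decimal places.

Write ν = α+β; then α = μν and Var = μ(1−μ)/(ν+1).
ν = μ(1−μ)/Var − 1 = 0.09/0.028 − 1 = 2.2143.
α = 0.9·2.2143 = 1.99, β = 0.1·2.2143 = 0.22.

α = 1.99, β = 0.22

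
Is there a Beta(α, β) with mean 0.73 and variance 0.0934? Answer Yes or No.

Yes

A Beta with mean μ has variance μ(1−μ)/(α+β+1) < μ(1−μ).
Here μ(1−μ) = 0.73×0.27 = 0.1971, and 0.0934 < 0.1971.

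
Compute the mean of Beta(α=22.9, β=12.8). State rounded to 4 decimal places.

0.6415

The Beta mean is α/(α+β) = 22.9/(22.9+12.8) = 0.6415.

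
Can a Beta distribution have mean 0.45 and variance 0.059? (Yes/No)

Yes

A Beta with mean μ has variance μ(1−μ)/(α+β+1) < μ(1−μ).
Here μ(1−μ) = 0.45×0.55 = 0.2475, and 0.059 < 0.2475.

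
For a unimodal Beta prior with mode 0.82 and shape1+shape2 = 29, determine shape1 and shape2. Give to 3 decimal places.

For shape1,shape2>1 the mode is (shape1−1)/(shape1+shape2−2), so shape1 = mode·(κ−2)+1 = 0.82×27+1 = 23.140.
And shape2 = (1−mode)·(κ−2)+1 = 0.18×27+1 = 5.860.

shape1 = 23.140, shape2 = 5.860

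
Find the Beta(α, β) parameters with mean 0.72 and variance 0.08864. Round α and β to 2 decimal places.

By moment matching, α+β = μ(1−μ)/σ² − 1 = (0.72·0.28)/0.08864 − 1 = 2.2744 − 1 = 1.2744.
Since α/(α+β) = μ, α = 0.72·1.2744 = 0.92 and β = 0.28·1.2744 = 0.36.

α = 0.92, β = 0.36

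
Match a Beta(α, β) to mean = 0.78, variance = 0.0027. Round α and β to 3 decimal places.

Write ν = α+β; then α = μν and Var = μ(1−μ)/(ν+1).
ν = μ(1−μ)/Var − 1 = 0.1716/0.0027 − 1 = 62.5556.
α = 0.78·62.5556 = 48.793, β = 0.22·62.5556 = 13.762.

α = 48.793, β = 13.762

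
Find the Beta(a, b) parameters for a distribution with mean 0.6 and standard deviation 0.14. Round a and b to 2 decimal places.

a = 6.75, b = 4.50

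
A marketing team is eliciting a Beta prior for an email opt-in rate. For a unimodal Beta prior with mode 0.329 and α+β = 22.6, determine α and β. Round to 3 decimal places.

α = 7.777, β = 14.823

For α,β>1 the mode is (α−1)/(α+β−2), so α = mode·(κ−2)+1 = 0.329×20.6+1 = 7.777.
And β = (1−mode)·(κ−2)+1 = 0.671×20.6+1 = 14.823.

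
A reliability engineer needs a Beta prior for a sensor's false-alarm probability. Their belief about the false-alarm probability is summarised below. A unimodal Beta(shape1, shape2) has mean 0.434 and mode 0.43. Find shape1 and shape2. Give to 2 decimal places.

shape1 = 15.19, shape2 = 19.81

Let s = shape1+shape2. Mean gives shape1 = μs = 0.434s; mode gives (shape1−1)/(s−2) = 0.43.
Substituting: 0.434s − 1 = 0.43(s−2) = 0.43s − 0.86, so 0.004s = 0.14 and s = 35.0000.
Then shape1 = 0.434×35.0000 = 15.19 and shape2 = s−shape1 = 19.81.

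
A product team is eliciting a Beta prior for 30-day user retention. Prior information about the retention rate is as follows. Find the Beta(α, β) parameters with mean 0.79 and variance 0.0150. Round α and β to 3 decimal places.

α = 7.947, β = 2.113

Write ν = α+β; then α = μν and Var = μ(1−μ)/(ν+1).
ν = μ(1−μ)/Var − 1 = 0.1659/0.0150 − 1 = 10.0600.
α = 0.79·10.0600 = 7.947, β = 0.21·10.0600 = 2.113.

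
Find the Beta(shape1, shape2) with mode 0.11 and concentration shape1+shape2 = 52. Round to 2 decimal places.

Since the density peak of Beta(shape1,shape2) is at (shape1−1)/(shape1+shape2−2),
shape1 = 1 + 0.11(52−2) = 6.50 and shape2 = 52 − 6.50 = 45.50.

shape1 = 6.50, shape2 = 45.50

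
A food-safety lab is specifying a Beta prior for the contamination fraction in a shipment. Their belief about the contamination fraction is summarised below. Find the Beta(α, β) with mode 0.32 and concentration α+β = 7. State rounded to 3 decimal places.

Since the density peak of Beta(α,β) is at (α−1)/(α+β−2),
α = 1 + 0.32(7−2) = 2.600 and β = 7 − 2.600 = 4.400.

α = 2.600, β = 4.400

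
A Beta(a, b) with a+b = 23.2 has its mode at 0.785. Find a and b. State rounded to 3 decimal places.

For a,b>1 the mode is (a−1)/(a+b−2), so a = mode·(κ−2)+1 = 0.785×21.2+1 = 17.642.
And b = (1−mode)·(κ−2)+1 = 0.215×21.2+1 = 5.558.

a = 17.642, b = 5.558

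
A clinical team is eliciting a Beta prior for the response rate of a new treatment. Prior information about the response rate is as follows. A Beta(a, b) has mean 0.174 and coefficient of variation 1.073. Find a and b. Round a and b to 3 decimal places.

a = 0.543, b = 2.580

Var = (CV·μ)² = (1.073×0.174)² = 0.034858.
a+b = μ(1−μ)/Var − 1 = 0.143724/0.034858 − 1 = 3.1232.
Thus a = 0.174·3.1232 = 0.543 and b = 0.826·3.1232 = 2.580.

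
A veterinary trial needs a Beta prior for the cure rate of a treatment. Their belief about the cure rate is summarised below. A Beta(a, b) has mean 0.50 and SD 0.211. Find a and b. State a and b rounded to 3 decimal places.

a = 2.308, b = 2.308

Variance = 0.211² = 0.044521. The moment-matching identity a+b = μ(1−μ)/Var − 1 gives
a+b = 0.2500/0.044521 − 1 = 4.6153, so a = μ·4.6153 = 2.308 and b = (1−μ)·4.6153 = 2.308.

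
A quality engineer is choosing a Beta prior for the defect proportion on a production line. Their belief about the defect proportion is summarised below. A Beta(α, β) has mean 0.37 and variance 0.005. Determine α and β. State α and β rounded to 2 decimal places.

α = 16.88, β = 28.74

By moment matching, α+β = μ(1−μ)/σ² − 1 = (0.37·0.63)/0.005 − 1 = 46.6200 − 1 = 45.6200.
Since α/(α+β) = μ, α = 0.37·45.6200 = 16.88 and β = 0.63·45.6200 = 28.74.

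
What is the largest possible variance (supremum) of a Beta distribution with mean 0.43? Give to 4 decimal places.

0.2451

For fixed mean μ the Beta variance is μ(1−μ)/(α+β+1), increasing as α+β decreases.
Its least upper bound (not attained) is μ(1−μ) = 0.43·0.57 = 0.2451.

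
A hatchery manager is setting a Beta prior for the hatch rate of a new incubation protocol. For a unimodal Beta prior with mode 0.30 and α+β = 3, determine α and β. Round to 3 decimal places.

α = 1.300, β = 1.700

Since the density peak of Beta(α,β) is at (α−1)/(α+β−2),
α = 1 + 0.30(3−2) = 1.300 and β = 3 − 1.300 = 1.700.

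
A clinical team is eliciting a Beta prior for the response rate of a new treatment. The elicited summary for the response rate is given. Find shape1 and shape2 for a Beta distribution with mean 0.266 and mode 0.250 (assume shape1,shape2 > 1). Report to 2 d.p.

Let s = shape1+shape2. Mean gives shape1 = μs = 0.266s; mode gives (shape1−1)/(s−2) = 0.250.
Substituting: 0.266s − 1 = 0.250(s−2) = 0.250s − 0.500, so 0.016s = 0.500 and s = 31.2500.
Then shape1 = 0.266×31.2500 = 8.31 and shape2 = s−shape1 = 22.94.

shape1 = 8.31, shape2 = 22.94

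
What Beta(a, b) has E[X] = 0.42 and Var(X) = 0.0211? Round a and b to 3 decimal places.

a = 4.429, b = 6.116

Write ν = a+b; then a = μν and Var = μ(1−μ)/(ν+1).
ν = μ(1−μ)/Var − 1 = 0.2436/0.0211 − 1 = 10.5450.
a = 0.42·10.5450 = 4.429, b = 0.58·10.5450 = 6.116.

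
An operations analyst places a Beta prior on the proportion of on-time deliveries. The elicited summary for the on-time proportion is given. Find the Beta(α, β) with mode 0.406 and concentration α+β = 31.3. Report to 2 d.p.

α = 12.90, β = 18.40

Mode = (α−1)/(κ−2) with κ = α+β, so α−1 = 0.406·29.3 = 11.90.
α = 12.90; β = κ − α = 18.40.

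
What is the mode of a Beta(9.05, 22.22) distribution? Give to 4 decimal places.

The density x^(α−1)(1−x)^(β−1) is maximised at (α−1)/(α+β−2) = 8.05/29.27 = 0.2750.

0.2750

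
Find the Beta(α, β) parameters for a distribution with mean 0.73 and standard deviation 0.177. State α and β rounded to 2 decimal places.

Variance = 0.177² = 0.031329. The moment-matching identity α+β = μ(1−μ)/Var − 1 gives
α+β = 0.1971/0.031329 − 1 = 5.2913, so α = μ·5.2913 = 3.86 and β = (1−μ)·5.2913 = 1.43.

α = 3.86, β = 1.43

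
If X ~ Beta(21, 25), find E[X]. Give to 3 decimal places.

E[X] = α/(α+β) = 21/46 = 0.457.

0.457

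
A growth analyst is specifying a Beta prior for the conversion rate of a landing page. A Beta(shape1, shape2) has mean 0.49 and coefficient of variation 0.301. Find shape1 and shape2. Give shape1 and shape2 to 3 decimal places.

Var = (CV·μ)² = (0.301×0.49)² = 0.021753.
shape1+shape2 = μ(1−μ)/Var − 1 = 0.2499/0.021753 − 1 = 10.4879.
Thus shape1 = 0.49·10.4879 = 5.139 and shape2 = 0.51·10.4879 = 5.349.

shape1 = 5.139, shape2 = 5.349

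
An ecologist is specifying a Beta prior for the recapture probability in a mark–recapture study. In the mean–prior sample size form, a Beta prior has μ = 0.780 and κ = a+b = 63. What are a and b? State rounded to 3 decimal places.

a = 49.140, b = 13.860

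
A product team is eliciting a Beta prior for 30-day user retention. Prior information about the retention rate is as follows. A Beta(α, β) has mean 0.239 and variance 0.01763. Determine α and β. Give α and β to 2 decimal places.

α = 2.23, β = 7.09

Let s = α+β. The Beta variance is μ(1−μ)/(s+1).
So s+1 = μ(1−μ)/σ² = (0.239×0.761)/0.01763 = 0.181879/0.01763 = 10.3164, giving s = 9.3164.
Then α = μs = 0.239×9.3164 = 2.23 and β = (1−μ)s = 0.761×9.3164 = 7.09.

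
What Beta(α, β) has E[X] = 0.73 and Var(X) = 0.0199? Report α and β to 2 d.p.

α = 6.50, β = 2.40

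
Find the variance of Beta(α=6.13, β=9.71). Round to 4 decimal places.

0.0141

Var = αβ/[(α+β)²(α+β+1)] = (6.13×9.71)/(15.84²×16.84) = 59.5223/4225.250304 = 0.0141.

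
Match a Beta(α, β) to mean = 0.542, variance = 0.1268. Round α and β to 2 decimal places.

Write ν = α+β; then α = μν and Var = μ(1−μ)/(ν+1).
ν = μ(1−μ)/Var − 1 = 0.248236/0.1268 − 1 = 0.9577.
α = 0.542·0.9577 = 0.52, β = 0.458·0.9577 = 0.44.

α = 0.52, β = 0.44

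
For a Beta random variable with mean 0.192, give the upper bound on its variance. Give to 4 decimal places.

0.1551

For fixed mean μ the Beta variance is μ(1−μ)/(α+β+1), increasing as α+β decreases.
Its least upper bound (not attained) is μ(1−μ) = 0.192·0.808 = 0.1551.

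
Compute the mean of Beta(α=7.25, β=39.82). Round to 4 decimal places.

0.1540

E[X] = α/(α+β) = 7.25/47.07 = 0.1540.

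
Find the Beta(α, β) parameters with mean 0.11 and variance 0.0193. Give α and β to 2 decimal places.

Write ν = α+β; then α = μν and Var = μ(1−μ)/(ν+1).
ν = μ(1−μ)/Var − 1 = 0.0979/0.0193 − 1 = 4.0725.
α = 0.11·4.0725 = 0.45, β = 0.89·4.0725 = 3.62.

α = 0.45, β = 3.62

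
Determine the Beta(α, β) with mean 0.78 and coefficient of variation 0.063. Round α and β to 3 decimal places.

α = 54.650, β = 15.414

σ = CV·μ = 0.063×0.78 = 0.04914, so σ² = 0.002415.
s+1 = μ(1−μ)/σ² = 0.1716/0.002415 = 71.0636, so s = α+β = 70.0636.
α = μs = 54.650, β = (1−μ)s = 15.414.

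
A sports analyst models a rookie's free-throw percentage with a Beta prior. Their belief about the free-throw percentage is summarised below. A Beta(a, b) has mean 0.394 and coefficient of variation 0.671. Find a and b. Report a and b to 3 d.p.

Var = (CV·μ)² = (0.671×0.394)² = 0.069894.
a+b = μ(1−μ)/Var − 1 = 0.238764/0.069894 − 1 = 2.4161.
Thus a = 0.394·2.4161 = 0.952 and b = 0.606·2.4161 = 1.464.

a = 0.952, b = 1.464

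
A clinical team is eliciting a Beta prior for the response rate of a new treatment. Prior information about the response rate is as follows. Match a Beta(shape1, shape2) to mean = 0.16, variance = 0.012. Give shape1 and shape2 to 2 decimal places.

shape1 = 1.63, shape2 = 8.57

By moment matching, shape1+shape2 = μ(1−μ)/σ² − 1 = (0.16·0.84)/0.012 − 1 = 11.2000 − 1 = 10.2000.
Since shape1/(shape1+shape2) = μ, shape1 = 0.16·10.2000 = 1.63 and shape2 = 0.84·10.2000 = 8.57.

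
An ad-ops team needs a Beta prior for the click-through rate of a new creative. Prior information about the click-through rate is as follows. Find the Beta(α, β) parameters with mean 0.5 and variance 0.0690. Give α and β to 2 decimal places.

By moment matching, α+β = μ(1−μ)/σ² − 1 = (0.5·0.5)/0.0690 − 1 = 3.6232 − 1 = 2.6232.
Since α/(α+β) = μ, α = 0.5·2.6232 = 1.31 and β = 0.5·2.6232 = 1.31.

α = 1.31, β = 1.31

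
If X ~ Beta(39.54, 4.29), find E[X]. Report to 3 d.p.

E[X] = α/(α+β) = 39.54/43.83 = 0.902.

0.902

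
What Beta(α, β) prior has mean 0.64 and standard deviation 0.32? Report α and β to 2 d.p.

α = 0.80, β = 0.45

σ² = 0.32² = 0.1024.
With s = α+β, Var = μ(1−μ)/(s+1), so s+1 = (0.64×0.36)/0.1024 = 2.2500 and s = 1.2500.
α = μs = 0.80, β = (1−μ)s = 0.45.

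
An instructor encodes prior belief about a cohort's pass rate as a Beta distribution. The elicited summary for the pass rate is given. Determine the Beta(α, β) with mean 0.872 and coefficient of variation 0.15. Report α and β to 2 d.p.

α = 4.82, β = 0.71

Var = (CV·μ)² = (0.15×0.872)² = 0.017109.
α+β = μ(1−μ)/Var − 1 = 0.111616/0.017109 − 1 = 5.5240.
Thus α = 0.872·5.5240 = 4.82 and β = 0.128·5.5240 = 0.71.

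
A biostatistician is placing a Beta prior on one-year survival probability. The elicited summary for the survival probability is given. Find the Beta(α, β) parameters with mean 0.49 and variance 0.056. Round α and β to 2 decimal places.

α = 1.70, β = 1.77

By moment matching, α+β = μ(1−μ)/σ² − 1 = (0.49·0.51)/0.056 − 1 = 4.4625 − 1 = 3.4625.
Since α/(α+β) = μ, α = 0.49·3.4625 = 1.70 and β = 0.51·3.4625 = 1.77.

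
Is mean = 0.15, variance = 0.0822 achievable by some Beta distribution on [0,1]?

Yes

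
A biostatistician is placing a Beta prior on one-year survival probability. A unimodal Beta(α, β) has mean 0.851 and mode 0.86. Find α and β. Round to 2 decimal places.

Let s = α+β. Mean gives α = μs = 0.851s; mode gives (α−1)/(s−2) = 0.86.
Substituting: 0.851s − 1 = 0.86(s−2) = 0.86s − 1.72, so -0.009s = -0.72 and s = 80.0000.
Then α = 0.851×80.0000 = 68.08 and β = s−α = 11.92.

α = 68.08, β = 11.92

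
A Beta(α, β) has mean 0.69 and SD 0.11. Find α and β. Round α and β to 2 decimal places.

α = 11.51, β = 5.17

First σ² = 0.0121. Setting α = μn, β = (1−μ)n with n = α+β,
μ(1−μ)/(n+1) = 0.0121 ⇒ n+1 = 0.2139/0.0121 = 17.6777 ⇒ n = 16.6777.
Hence α = 0.69×16.6777 = 11.51, β = 0.31×16.6777 = 5.17.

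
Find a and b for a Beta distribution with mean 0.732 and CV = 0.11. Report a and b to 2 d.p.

σ = CV·μ = 0.11×0.732 = 0.08052, so σ² = 0.006483.
s+1 = μ(1−μ)/σ² = 0.196176/0.006483 = 30.2579, so s = a+b = 29.2579.
a = μs = 21.42, b = (1−μ)s = 7.84.

a = 21.42, b = 7.84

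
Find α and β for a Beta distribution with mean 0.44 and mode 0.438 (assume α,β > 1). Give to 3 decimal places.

α = 27.280, β = 34.720

Let s = α+β. Mean gives α = μs = 0.44s; mode gives (α−1)/(s−2) = 0.438.
Substituting: 0.44s − 1 = 0.438(s−2) = 0.438s − 0.876, so 0.002s = 0.124 and s = 62.0000.
Then α = 0.44×62.0000 = 27.280 and β = s−α = 34.720.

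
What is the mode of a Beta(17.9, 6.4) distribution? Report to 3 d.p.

With α,β > 1, mode = (α−1)/(α+β−2) = 16.9/22.3 = 0.758.

0.758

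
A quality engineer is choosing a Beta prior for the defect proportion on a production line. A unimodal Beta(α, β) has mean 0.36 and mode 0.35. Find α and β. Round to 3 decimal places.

Let s = α+β. Mean gives α = μs = 0.36s; mode gives (α−1)/(s−2) = 0.35.
Substituting: 0.36s − 1 = 0.35(s−2) = 0.35s − 0.70, so 0.01s = 0.30 and s = 30.0000.
Then α = 0.36×30.0000 = 10.800 and β = s−α = 19.200.

α = 10.800, β = 19.200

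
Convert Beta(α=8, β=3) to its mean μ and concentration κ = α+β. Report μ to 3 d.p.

μ = 0.727, κ = 11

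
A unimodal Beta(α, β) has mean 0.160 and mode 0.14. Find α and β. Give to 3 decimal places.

α = 5.760, β = 30.240

With s = α+β: μ = α/s and mode = (α−1)/(s−2). Eliminating α = μs,
μs − 1 = m(s−2) ⇒ s(μ−m) = 1−2m ⇒ s = 0.72/0.020 = 36.0000.
So α = μs = 5.760, β = (1−μ)s = 30.240.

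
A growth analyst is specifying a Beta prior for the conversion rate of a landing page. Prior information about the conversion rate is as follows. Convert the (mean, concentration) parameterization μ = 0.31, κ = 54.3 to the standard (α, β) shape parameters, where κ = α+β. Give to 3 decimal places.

α = μκ = 0.31×54.3 = 16.833 and β = (1−μ)κ = 0.69×54.3 = 37.467.

α = 16.833, β = 37.467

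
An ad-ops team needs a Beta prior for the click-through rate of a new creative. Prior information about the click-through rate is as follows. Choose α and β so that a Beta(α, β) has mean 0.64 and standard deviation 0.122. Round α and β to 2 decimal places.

σ² = 0.122² = 0.014884.
With s = α+β, Var = μ(1−μ)/(s+1), so s+1 = (0.64×0.36)/0.014884 = 15.4797 and s = 14.4797.
α = μs = 9.27, β = (1−μ)s = 5.21.

α = 9.27, β = 5.21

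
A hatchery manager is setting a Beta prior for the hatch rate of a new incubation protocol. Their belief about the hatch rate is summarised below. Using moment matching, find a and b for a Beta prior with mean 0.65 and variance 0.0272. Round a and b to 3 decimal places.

Let s = a+b. The Beta variance is μ(1−μ)/(s+1).
So s+1 = μ(1−μ)/σ² = (0.65×0.35)/0.0272 = 0.2275/0.0272 = 8.3640, giving s = 7.3640.
Then a = μs = 0.65×7.3640 = 4.787 and b = (1−μ)s = 0.35×7.3640 = 2.577.

a = 4.787, b = 2.577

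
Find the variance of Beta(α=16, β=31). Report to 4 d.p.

0.0047

Var = αβ/[(α+β)²(α+β+1)] = (16×31)/(47²×48) = 496/106032 = 0.0047.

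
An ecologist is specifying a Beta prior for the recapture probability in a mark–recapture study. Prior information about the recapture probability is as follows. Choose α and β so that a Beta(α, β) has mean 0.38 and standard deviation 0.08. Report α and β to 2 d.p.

Variance = 0.08² = 0.0064. The moment-matching identity α+β = μ(1−μ)/Var − 1 gives
α+β = 0.2356/0.0064 − 1 = 35.8125, so α = μ·35.8125 = 13.61 and β = (1−μ)·35.8125 = 22.20.

α = 13.61, β = 22.20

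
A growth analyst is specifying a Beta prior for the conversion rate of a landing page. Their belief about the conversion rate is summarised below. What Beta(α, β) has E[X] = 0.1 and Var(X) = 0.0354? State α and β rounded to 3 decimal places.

α = 0.154, β = 1.388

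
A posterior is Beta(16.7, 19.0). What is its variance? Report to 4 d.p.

0.0068

μ = 16.7/35.7 = 0.467787; Var = μ(1−μ)/(α+β+1) = 0.2489623/36.7 = 0.0068.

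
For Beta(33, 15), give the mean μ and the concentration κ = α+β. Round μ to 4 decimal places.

μ = 0.6875, κ = 48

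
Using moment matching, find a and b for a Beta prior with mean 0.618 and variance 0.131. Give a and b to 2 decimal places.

Write ν = a+b; then a = μν and Var = μ(1−μ)/(ν+1).
ν = μ(1−μ)/Var − 1 = 0.236076/0.131 − 1 = 0.8021.
a = 0.618·0.8021 = 0.50, b = 0.382·0.8021 = 0.31.

a = 0.50, b = 0.31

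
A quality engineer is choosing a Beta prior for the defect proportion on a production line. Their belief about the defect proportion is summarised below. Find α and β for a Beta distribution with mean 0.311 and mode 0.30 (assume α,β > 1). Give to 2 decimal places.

Let s = α+β. Mean gives α = μs = 0.311s; mode gives (α−1)/(s−2) = 0.30.
Substituting: 0.311s − 1 = 0.30(s−2) = 0.30s − 0.60, so 0.011s = 0.40 and s = 36.3636.
Then α = 0.311×36.3636 = 11.31 and β = s−α = 25.05.

α = 11.31, β = 25.05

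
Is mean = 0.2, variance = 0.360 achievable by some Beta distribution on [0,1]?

For any Beta, Var(X) < E[X]·(1−E[X]).
Here μ(1−μ) = 0.2×0.8 = 0.16, and 0.360 ≥ 0.16.

No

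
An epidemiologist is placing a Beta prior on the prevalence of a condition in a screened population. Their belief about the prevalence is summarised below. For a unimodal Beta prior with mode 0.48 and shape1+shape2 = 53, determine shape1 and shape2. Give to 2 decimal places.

shape1 = 25.48, shape2 = 27.52

Mode = (shape1−1)/(κ−2) with κ = shape1+shape2, so shape1−1 = 0.48·51 = 24.48.
shape1 = 25.48; shape2 = κ − shape1 = 27.52.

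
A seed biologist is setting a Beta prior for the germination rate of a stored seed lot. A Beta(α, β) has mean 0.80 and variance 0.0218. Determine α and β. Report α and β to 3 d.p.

α = 5.072, β = 1.268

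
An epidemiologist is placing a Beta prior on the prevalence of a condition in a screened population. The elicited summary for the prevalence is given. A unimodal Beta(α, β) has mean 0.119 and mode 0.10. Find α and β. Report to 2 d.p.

α = 5.01, β = 37.09

Let s = α+β. Mean gives α = μs = 0.119s; mode gives (α−1)/(s−2) = 0.10.
Substituting: 0.119s − 1 = 0.10(s−2) = 0.10s − 0.20, so 0.019s = 0.80 and s = 42.1053.
Then α = 0.119×42.1053 = 5.01 and β = s−α = 37.09.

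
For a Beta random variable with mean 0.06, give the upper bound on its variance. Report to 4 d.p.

0.0564

For fixed mean μ the Beta variance is μ(1−μ)/(α+β+1), increasing as α+β decreases.
Its least upper bound (not attained) is μ(1−μ) = 0.06·0.94 = 0.0564.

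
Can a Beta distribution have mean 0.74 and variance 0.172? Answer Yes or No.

Yes

For any Beta, Var(X) < E[X]·(1−E[X]).
Here μ(1−μ) = 0.74×0.26 = 0.1924, and 0.172 < 0.1924.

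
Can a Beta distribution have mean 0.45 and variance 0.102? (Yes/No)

Yes

The Beta variance bound is σ² < μ(1−μ).
Here μ(1−μ) = 0.45×0.55 = 0.2475, and 0.102 < 0.2475.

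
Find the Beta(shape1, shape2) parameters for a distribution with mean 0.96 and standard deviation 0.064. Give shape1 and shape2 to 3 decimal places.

shape1 = 8.040, shape2 = 0.335

σ² = 0.064² = 0.004096.
With s = shape1+shape2, Var = μ(1−μ)/(s+1), so s+1 = (0.96×0.04)/0.004096 = 9.3750 and s = 8.3750.
shape1 = μs = 8.040, shape2 = (1−μ)s = 0.335.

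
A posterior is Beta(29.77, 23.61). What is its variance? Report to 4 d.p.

0.0045

α+β = 53.38 and αβ = 702.8697, so Var = αβ/[(α+β)²(α+β+1)] = 702.8697/154951.698872 = 0.0045.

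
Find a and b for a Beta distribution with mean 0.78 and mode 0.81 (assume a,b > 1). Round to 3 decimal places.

With s = a+b: μ = a/s and mode = (a−1)/(s−2). Eliminating a = μs,
μs − 1 = m(s−2) ⇒ s(μ−m) = 1−2m ⇒ s = -0.62/-0.03 = 20.6667.
So a = μs = 16.120, b = (1−μ)s = 4.547.

a = 16.120, b = 4.547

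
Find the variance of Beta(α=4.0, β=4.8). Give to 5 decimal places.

0.02530

μ = 4.0/8.8 = 0.454545; Var = μ(1−μ)/(α+β+1) = 0.2479339/9.8 = 0.02530.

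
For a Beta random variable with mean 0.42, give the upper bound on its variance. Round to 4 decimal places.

0.2436

For fixed mean μ the Beta variance is μ(1−μ)/(α+β+1), increasing as α+β decreases.
Its least upper bound (not attained) is μ(1−μ) = 0.42·0.58 = 0.2436.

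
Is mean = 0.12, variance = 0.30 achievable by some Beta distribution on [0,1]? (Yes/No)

No

A Beta with mean μ has variance μ(1−μ)/(α+β+1) < μ(1−μ).
Here μ(1−μ) = 0.12×0.88 = 0.1056, and 0.30 ≥ 0.1056.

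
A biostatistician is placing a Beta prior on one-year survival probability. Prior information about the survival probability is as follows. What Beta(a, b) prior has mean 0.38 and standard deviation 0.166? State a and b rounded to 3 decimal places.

a = 2.869, b = 4.681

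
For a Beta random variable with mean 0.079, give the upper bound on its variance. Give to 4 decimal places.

0.0728

For fixed mean μ the Beta variance is μ(1−μ)/(α+β+1), increasing as α+β decreases.
Its least upper bound (not attained) is μ(1−μ) = 0.079·0.921 = 0.0728.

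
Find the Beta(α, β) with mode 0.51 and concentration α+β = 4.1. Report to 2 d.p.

Mode = (α−1)/(κ−2) with κ = α+β, so α−1 = 0.51·2.1 = 1.07.
α = 2.07; β = κ − α = 2.03.

α = 2.07, β = 2.03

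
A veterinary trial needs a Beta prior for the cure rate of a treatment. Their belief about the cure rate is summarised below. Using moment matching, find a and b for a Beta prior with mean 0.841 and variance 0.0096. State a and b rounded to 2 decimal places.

Write ν = a+b; then a = μν and Var = μ(1−μ)/(ν+1).
ν = μ(1−μ)/Var − 1 = 0.133719/0.0096 − 1 = 12.9291.
a = 0.841·12.9291 = 10.87, b = 0.159·12.9291 = 2.06.

a = 10.87, b = 2.06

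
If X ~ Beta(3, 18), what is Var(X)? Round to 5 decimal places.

0.00557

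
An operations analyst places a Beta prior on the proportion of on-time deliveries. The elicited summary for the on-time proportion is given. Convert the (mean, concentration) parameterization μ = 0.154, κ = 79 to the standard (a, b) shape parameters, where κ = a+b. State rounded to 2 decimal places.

a = μκ = 0.154×79 = 12.17 and b = (1−μ)κ = 0.846×79 = 66.83.

a = 12.17, b = 66.83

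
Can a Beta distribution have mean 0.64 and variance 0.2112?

Yes

For any Beta, Var(X) < E[X]·(1−E[X]).
Here μ(1−μ) = 0.64×0.36 = 0.2304, and 0.2112 < 0.2304.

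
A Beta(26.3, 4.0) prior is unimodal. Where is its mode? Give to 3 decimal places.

0.894

With α,β > 1, mode = (α−1)/(α+β−2) = 25.3/28.3 = 0.894.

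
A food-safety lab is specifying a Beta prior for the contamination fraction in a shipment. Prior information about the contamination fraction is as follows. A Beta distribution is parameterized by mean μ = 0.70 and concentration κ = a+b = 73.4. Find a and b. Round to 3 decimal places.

a = 51.380, b = 22.020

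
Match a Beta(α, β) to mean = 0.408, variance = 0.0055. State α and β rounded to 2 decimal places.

By moment matching, α+β = μ(1−μ)/σ² − 1 = (0.408·0.592)/0.0055 − 1 = 43.9156 − 1 = 42.9156.
Since α/(α+β) = μ, α = 0.408·42.9156 = 17.51 and β = 0.592·42.9156 = 25.41.

α = 17.51, β = 25.41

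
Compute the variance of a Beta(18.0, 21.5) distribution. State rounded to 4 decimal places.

μ = 18.0/39.5 = 0.455696; Var = μ(1−μ)/(α+β+1) = 0.2480372/40.5 = 0.0061.

0.0061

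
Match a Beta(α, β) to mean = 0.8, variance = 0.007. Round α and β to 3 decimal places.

α = 17.486, β = 4.371

By moment matching, α+β = μ(1−μ)/σ² − 1 = (0.8·0.2)/0.007 − 1 = 22.8571 − 1 = 21.8571.
Since α/(α+β) = μ, α = 0.8·21.8571 = 17.486 and β = 0.2·21.8571 = 4.371.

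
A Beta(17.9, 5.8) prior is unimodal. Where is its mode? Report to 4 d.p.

0.7788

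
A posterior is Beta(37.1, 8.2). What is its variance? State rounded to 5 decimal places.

Var = αβ/[(α+β)²(α+β+1)] = (37.1×8.2)/(45.3²×46.3) = 304.22/95011.767 = 0.00320.

0.00320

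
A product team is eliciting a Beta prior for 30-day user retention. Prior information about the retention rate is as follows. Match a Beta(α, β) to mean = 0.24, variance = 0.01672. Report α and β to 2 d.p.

α = 2.38, β = 7.53

Let s = α+β. The Beta variance is μ(1−μ)/(s+1).
So s+1 = μ(1−μ)/σ² = (0.24×0.76)/0.01672 = 0.1824/0.01672 = 10.9091, giving s = 9.9091.
Then α = μs = 0.24×9.9091 = 2.38 and β = (1−μ)s = 0.76×9.9091 = 7.53.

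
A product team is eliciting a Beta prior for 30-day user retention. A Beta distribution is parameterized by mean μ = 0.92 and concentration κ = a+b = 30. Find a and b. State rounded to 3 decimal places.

a = μκ = 0.92×30 = 27.600 and b = (1−μ)κ = 0.08×30 = 2.400.

a = 27.600, b = 2.400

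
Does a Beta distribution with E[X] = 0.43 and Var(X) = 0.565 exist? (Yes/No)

No

A Beta with mean μ has variance μ(1−μ)/(α+β+1) < μ(1−μ).
Here μ(1−μ) = 0.43×0.57 = 0.2451, and 0.565 ≥ 0.2451.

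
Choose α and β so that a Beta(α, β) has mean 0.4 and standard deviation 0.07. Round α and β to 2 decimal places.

σ² = 0.07² = 0.0049.
With s = α+β, Var = μ(1−μ)/(s+1), so s+1 = (0.4×0.6)/0.0049 = 48.9796 and s = 47.9796.
α = μs = 19.19, β = (1−μ)s = 28.79.

α = 19.19, β = 28.79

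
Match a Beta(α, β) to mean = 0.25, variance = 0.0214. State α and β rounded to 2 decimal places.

α = 1.94, β = 5.82

Let s = α+β. The Beta variance is μ(1−μ)/(s+1).
So s+1 = μ(1−μ)/σ² = (0.25×0.75)/0.0214 = 0.1875/0.0214 = 8.7617, giving s = 7.7617.
Then α = μs = 0.25×7.7617 = 1.94 and β = (1−μ)s = 0.75×7.7617 = 5.82.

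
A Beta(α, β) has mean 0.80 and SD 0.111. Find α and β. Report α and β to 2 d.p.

α = 9.59, β = 2.40

First σ² = 0.012321. Setting α = μn, β = (1−μ)n with n = α+β,
μ(1−μ)/(n+1) = 0.012321 ⇒ n+1 = 0.1600/0.012321 = 12.9860 ⇒ n = 11.9860.
Hence α = 0.80×11.9860 = 9.59, β = 0.20×11.9860 = 2.40.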